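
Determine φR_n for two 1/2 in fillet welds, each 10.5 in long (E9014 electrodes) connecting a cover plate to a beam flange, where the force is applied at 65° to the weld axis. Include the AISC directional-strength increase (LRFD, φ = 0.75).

φR_n ≈ 430 kips

E90XX → F_EXX = 90 ksi.
t_e = 0.707 × 0.5 = 0.3535 in; A_we = 0.3535 × 21 = 7.423 in².
Directional factor: 1.0 + 0.5 sin^1.5(65°) = 1.431.
F_nw = 0.6 × 90 × 1.431 = 77.3 ksi.
φR_n = 0.75 × 77.3 × 7.423 = 430.4 kips.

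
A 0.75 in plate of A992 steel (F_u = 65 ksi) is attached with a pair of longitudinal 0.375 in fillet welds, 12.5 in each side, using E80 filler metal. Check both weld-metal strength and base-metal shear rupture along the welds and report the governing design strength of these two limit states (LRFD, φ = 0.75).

φR_n ≈ 239 kip (weld metal governs)

E80XX → F_EXX = 80 ksi.
t_e = 0.707 × 0.375 = 0.2651 in; L = 25 in.
Weld metal: φR_n = 0.75 × 0.6 × 80 × 0.2651 × 25 = 238.6 kip.
Base metal (shear rupture): φR_n = 0.75 × 0.6 × 65 × 0.75 × 25 = 548.4 kip.
Governing: weld metal.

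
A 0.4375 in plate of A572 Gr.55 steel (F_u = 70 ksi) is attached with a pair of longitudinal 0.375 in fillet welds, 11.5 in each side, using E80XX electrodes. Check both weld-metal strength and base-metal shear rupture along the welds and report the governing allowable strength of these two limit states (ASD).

E80XX → F_EXX = 80 ksi.
t_e = 0.707 × 0.375 = 0.2651 in; L = 23 in.
Weld metal: R_n/Ω = (1/2.0) × 0.6 × 80 × 0.2651 × 23 = 146.3 kip.
Base metal (shear rupture): R_n/Ω = (1/2.0) × 0.6 × 70 × 0.4375 × 23 = 211.3 kip.
Governing: weld metal.

R_n/Ω ≈ 146 kip (weld metal governs)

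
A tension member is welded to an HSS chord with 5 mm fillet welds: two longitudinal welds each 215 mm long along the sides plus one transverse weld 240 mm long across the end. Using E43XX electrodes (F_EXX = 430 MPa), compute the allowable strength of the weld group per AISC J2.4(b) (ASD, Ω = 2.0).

R_n/Ω ≈ 331 kN

t_e = 0.707 × 5 = 3.535 mm.
R_nwl = 0.6 × 430 × 3.535 × 430 × 10⁻³ = 392.2 kN (longitudinal, 2 welds).
R_nwt = 0.6 × 430 × 3.535 × 240 × 10⁻³ = 218.9 kN (transverse, base value).
(i) R_nwl + R_nwt = 611.1 kN; (ii) 0.85 R_nwl + 1.5 R_nwt = 661.7 kN.
R_n = max = 661.7 kN [governs: (ii)]; R_n/Ω = 330.8 kN.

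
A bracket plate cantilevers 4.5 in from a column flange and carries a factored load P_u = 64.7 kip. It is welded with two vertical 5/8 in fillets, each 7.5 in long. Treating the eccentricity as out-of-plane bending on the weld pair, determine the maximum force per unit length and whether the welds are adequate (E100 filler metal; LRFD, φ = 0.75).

f_max ≈ 16.1 kip/in; adequate

E100XX → F_EXX = 100 ksi.
L_w = 2 × 7.5 = 15 in; section modulus (unit throat) S = 2 × L²/6 = 18.75 in².
Direct shear f_v = P/L_w = 64.7/15 = 4.313 kip/in.
Moment M = P × e = 64.7 × 4.5 = 291.15 kip·in; bending f_b = M/S = 15.53 kip/in.
f_max = √(f_v² + f_b²) = √(4.313² + 15.53²) = 16.12 kip/in.
φr_n = 0.75 × 0.6 × 100 × (0.707 × 0.625) = 19.88 kip/in → adequate.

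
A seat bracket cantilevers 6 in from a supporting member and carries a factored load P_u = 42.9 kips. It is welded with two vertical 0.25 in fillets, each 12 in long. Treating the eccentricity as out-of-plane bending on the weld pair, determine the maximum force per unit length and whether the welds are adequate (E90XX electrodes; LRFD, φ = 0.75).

f_max ≈ 5.65 kip/in; adequate

E90XX → F_EXX = 90 ksi.
L_w = 2 × 12 = 24 in; section modulus (unit throat) S = 2 × L²/6 = 48 in².
Direct shear f_v = P/L_w = 42.9/24 = 1.787 kip/in.
Moment M = P × e = 42.9 × 6 = 257.4 kip·in; bending f_b = M/S = 5.362 kip/in.
f_max = √(f_v² + f_b²) = √(1.787² + 5.362²) = 5.653 kip/in.
φr_n = 0.75 × 0.6 × 90 × (0.707 × 0.25) = 7.158 kip/in → adequate.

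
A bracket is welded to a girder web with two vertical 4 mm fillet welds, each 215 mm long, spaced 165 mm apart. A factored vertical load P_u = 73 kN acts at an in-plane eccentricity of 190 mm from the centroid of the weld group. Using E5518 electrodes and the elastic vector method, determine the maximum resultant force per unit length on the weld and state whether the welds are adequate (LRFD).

f_max ≈ 531 N/mm; adequate

E55XX → F_EXX = 550 MPa.
Total weld length L_w = 430 mm. Treat welds as unit-width lines.
Polar moment about centroid: J = 2[d³/12 + d(b/2)²] = 2[215³/12 + 215×82.5²] = 4583000 mm³.
Direct shear f_v = P/L_w = 73×10³ / 430 = 169.8 N/mm (vertical).
Torsion M = P·e = 73×10³ × 190 = 13870000 N·mm.
Critical point at (x, y) = (82.5, 107.5) from centroid. f_tx = M·y/J = 325.3 N/mm; f_ty = M·x/J = 249.7 N/mm.
Resultant f_max = √[f_tx² + (f_v + f_ty)²] = √[325.3² + (169.8 + 249.7)²] = 530.8 N/mm.
Capacity per unit length: φr_n = 0.75 × 0.6 × 550 × (0.707 × 4) = 699.9 N/mm.
530.8 ≤ 699.9 → adequate.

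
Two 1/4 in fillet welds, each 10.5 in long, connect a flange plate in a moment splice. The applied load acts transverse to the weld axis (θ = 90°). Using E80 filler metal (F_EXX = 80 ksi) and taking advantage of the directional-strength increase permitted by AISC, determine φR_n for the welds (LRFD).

φR_n ≈ 200 kips

t_e = 0.707 × 0.25 = 0.1767 in; A_we = 0.1767 × 21 = 3.712 in².
Directional factor: 1.0 + 0.5 sin^1.5(90°) = 1.5.
F_nw = 0.6 × 80 × 1.5 = 72 ksi.
φR_n = 0.75 × 72 × 3.712 = 200.4 kips.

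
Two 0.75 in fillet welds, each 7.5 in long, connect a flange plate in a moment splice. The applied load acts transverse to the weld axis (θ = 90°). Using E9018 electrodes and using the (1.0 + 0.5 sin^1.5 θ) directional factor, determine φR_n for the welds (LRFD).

E90XX → F_EXX = 90 ksi.
t_e = 0.707 × 0.75 = 0.5302 in; A_we = 0.5302 × 15 = 7.954 in².
Directional factor: 1.0 + 0.5 sin^1.5(90°) = 1.5.
F_nw = 0.6 × 90 × 1.5 = 81 ksi.
φR_n = 0.75 × 81 × 7.954 = 483.2 kips.

φR_n ≈ 483 kips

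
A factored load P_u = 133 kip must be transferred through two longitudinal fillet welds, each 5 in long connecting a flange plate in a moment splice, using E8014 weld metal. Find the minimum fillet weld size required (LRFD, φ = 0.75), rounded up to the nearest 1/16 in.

w = 9/16 in

E80XX → F_EXX = 80 ksi.
Total weld length L = 10 in.
Required throat t_e = P_u / (φ × 0.6 F_EXX × L) = 133 / (0.75 × 0.6 × 80 × 10) = 0.3694 in.
Required leg w = t_e / 0.707 = 0.5226 in → use 9/16 in.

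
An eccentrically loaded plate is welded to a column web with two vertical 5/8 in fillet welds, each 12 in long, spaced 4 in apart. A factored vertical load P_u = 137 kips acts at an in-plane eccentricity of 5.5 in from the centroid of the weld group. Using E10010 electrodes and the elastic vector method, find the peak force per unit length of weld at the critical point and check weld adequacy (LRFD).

f_max ≈ 15.2 kip/in; adequate

E100XX → F_EXX = 100 ksi.
Total weld length L_w = 24 in. Treat welds as unit-width lines.
Polar moment about centroid: J = 2[d³/12 + d(b/2)²] = 2[12³/12 + 12×2²] = 384 in³.
Direct shear f_v = P/L_w = 137 / 24 = 5.708 kip/in (vertical).
Torsion M = P·e = 137 × 5.5 = 753.5 kip·in.
Critical point at (x, y) = (2, 6) from centroid. f_tx = M·y/J = 11.77 kip/in; f_ty = M·x/J = 3.924 kip/in.
Resultant f_max = √[f_tx² + (f_v + f_ty)²] = √[11.77² + (5.708 + 3.924)²] = 15.21 kip/in.
Capacity per unit length: φr_n = 0.75 × 0.6 × 100 × (0.707 × 0.625) = 19.88 kip/in.
15.21 ≤ 19.88 → adequate.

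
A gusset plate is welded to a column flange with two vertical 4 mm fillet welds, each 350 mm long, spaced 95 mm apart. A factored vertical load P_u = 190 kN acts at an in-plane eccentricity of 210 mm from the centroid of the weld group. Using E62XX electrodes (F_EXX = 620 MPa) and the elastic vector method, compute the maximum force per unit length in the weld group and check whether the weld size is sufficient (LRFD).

f_max ≈ 938 N/mm; NOT adequate

Total weld length L_w = 700 mm. Treat welds as unit-width lines.
Polar moment about centroid: J = 2[d³/12 + d(b/2)²] = 2[350³/12 + 350×47.5²] = 8725000 mm³.
Direct shear f_v = P/L_w = 190×10³ / 700 = 271.4 N/mm (vertical).
Torsion M = P·e = 190×10³ × 210 = 39900000 N·mm.
Critical point at (x, y) = (47.5, 175) from centroid. f_tx = M·y/J = 800.3 N/mm; f_ty = M·x/J = 217.2 N/mm.
Resultant f_max = √[f_tx² + (f_v + f_ty)²] = √[800.3² + (271.4 + 217.2)²] = 937.7 N/mm.
Capacity per unit length: φr_n = 0.75 × 0.6 × 620 × (0.707 × 4) = 789 N/mm.
937.7 > 789 → NOT adequate.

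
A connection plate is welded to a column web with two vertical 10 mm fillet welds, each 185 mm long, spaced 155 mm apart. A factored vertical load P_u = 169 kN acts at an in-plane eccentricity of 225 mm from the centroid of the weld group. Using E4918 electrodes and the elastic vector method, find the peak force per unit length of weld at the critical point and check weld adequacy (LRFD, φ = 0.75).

E49XX → F_EXX = 490 MPa.
Total weld length L_w = 370 mm. Treat welds as unit-width lines.
Polar moment about centroid: J = 2[d³/12 + d(b/2)²] = 2[185³/12 + 185×77.5²] = 3278000 mm³.
Direct shear f_v = P/L_w = 169×10³ / 370 = 456.8 N/mm (vertical).
Torsion M = P·e = 169×10³ × 225 = 38025000 N·mm.
Critical point at (x, y) = (77.5, 92.5) from centroid. f_tx = M·y/J = 1073 N/mm; f_ty = M·x/J = 899.1 N/mm.
Resultant f_max = √[f_tx² + (f_v + f_ty)²] = √[1073² + (456.8 + 899.1)²] = 1729 N/mm.
Capacity per unit length: φr_n = 0.75 × 0.6 × 490 × (0.707 × 10) = 1559 N/mm.
1729 > 1559 → NOT adequate.

f_max ≈ 1730 N/mm; NOT adequate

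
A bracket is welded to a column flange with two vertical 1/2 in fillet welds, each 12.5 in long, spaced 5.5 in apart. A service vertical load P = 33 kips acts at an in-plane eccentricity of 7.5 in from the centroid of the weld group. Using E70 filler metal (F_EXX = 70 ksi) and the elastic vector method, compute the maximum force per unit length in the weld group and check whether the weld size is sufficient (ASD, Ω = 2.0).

f_max ≈ 4 kip/in; adequate

Total weld length L_w = 25 in. Treat welds as unit-width lines.
Polar moment about centroid: J = 2[d³/12 + d(b/2)²] = 2[12.5³/12 + 12.5×2.75²] = 514.6 in³.
Direct shear f_v = P/L_w = 33 / 25 = 1.32 kip/in (vertical).
Torsion M = P·e = 33 × 7.5 = 247.5 kip·in.
Critical point at (x, y) = (2.75, 6.25) from centroid. f_tx = M·y/J = 3.006 kip/in; f_ty = M·x/J = 1.323 kip/in.
Resultant f_max = √[f_tx² + (f_v + f_ty)²] = √[3.006² + (1.32 + 1.323)²] = 4.003 kip/in.
Capacity per unit length: r_n/Ω = (1/2.0) × 0.6 × 70 × (0.707 × 0.5) = 7.423 kip/in.
4.003 ≤ 7.423 → adequate.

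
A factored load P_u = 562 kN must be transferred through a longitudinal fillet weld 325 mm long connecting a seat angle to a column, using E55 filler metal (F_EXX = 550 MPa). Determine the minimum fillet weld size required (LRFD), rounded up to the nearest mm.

Total weld length L = 325 mm.
Required throat t_e = P_u / (φ × 0.6 F_EXX × L) = 562 / (0.75 × 0.6 × 550 × 325 × 10⁻³) = 6.987 mm.
Required leg w = t_e / 0.707 = 9.882 mm → use 10 mm.

w = 10 mm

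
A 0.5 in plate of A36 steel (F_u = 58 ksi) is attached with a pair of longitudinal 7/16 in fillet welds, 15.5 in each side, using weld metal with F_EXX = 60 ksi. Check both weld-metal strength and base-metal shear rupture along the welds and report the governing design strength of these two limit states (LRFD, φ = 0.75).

t_e = 0.707 × 0.4375 = 0.3093 in; L = 31 in.
Weld metal: φR_n = 0.75 × 0.6 × 60 × 0.3093 × 31 = 258.9 kip.
Base metal (shear rupture): φR_n = 0.75 × 0.6 × 58 × 0.5 × 31 = 404.5 kip.
Governing: weld metal.

φR_n ≈ 259 kip (weld metal governs)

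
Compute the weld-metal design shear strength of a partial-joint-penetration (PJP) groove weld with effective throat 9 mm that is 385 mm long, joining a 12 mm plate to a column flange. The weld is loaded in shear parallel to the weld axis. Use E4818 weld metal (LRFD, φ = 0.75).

φR_n ≈ 748 kN

E48XX → F_EXX = 480 MPa.
Effective throat (given) t_e = 9 mm.
A_we = 9 × 385 = 3465 mm².
F_nw = 0.6 F_EXX = 288 MPa.
φR_n = 0.75 × 288 × 3465 × 10⁻³ = 748.4 kN.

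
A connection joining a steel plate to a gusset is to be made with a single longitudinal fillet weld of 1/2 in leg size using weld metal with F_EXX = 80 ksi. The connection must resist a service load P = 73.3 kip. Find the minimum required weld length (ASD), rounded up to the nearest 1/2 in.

L = 9 in

Throat t_e = 0.707 × 0.5 = 0.3535 in.
r_n/Ω = (0.6 × 80 × 0.3535) / 2.0 = 8.484 kip/in.
L_req = P / (r_n/Ω) = 73.3 / 8.484 = 8.64 in total.
Round up → use L = 9 in.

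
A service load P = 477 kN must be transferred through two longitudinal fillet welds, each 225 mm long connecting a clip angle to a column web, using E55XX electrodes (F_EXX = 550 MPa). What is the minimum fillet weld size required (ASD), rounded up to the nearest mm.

Total weld length L = 450 mm.
Required throat t_e = P × Ω / (0.6 F_EXX × L) = 477 × 2.0 / (0.6 × 550 × 450 × 10⁻³) = 6.424 mm.
Required leg w = t_e / 0.707 = 9.087 mm → use 10 mm.

w = 10 mm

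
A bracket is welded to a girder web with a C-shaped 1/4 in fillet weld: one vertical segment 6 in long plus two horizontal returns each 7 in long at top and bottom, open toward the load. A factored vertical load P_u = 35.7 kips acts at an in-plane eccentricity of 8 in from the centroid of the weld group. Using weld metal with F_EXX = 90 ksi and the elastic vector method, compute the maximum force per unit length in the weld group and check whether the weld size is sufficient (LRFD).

f_max ≈ 7.71 kip/in; NOT adequate

Total weld length L_w = 20 in. Treat welds as unit-width lines.
Centroid: x̄ = 2×7×3.5 / 20 = 2.45 in from the vertical weld.
Polar moment about centroid: J = I_x + I_y = [6³/12 + 2×7×3²] + [6×2.45² + 2(7³/12 + 7×1.05²)] = 252.6 in³.
Direct shear f_v = P/L_w = 35.7 / 20 = 1.785 kip/in (vertical).
Torsion M = P·e = 35.7 × 8 = 285.6 kip·in.
Critical point at (x, y) = (4.55, 3) from centroid. f_tx = M·y/J = 3.392 kip/in; f_ty = M·x/J = 5.144 kip/in.
Resultant f_max = √[f_tx² + (f_v + f_ty)²] = √[3.392² + (1.785 + 5.144)²] = 7.715 kip/in.
Capacity per unit length: φr_n = 0.75 × 0.6 × 90 × (0.707 × 0.25) = 7.158 kip/in.
7.715 > 7.158 → NOT adequate.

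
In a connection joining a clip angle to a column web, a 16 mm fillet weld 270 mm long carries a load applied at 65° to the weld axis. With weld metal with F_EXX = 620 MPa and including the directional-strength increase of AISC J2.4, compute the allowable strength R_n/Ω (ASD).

R_n/Ω ≈ 813 kN

t_e = 0.707 × 16 = 11.31 mm; A_we = 11.31 × 270 = 3054 mm².
Directional factor: 1.0 + 0.5 sin^1.5(65°) = 1.431.
F_nw = 0.6 × 620 × 1.431 = 532.5 MPa.
R_n/Ω = (532.5 × 3054) / 2.0 × 10⁻³ = 813.2 kN.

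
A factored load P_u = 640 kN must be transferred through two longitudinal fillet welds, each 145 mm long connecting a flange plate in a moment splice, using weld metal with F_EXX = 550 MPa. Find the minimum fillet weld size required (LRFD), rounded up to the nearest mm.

w = 13 mm

Total weld length L = 290 mm.
Required throat t_e = P_u / (φ × 0.6 F_EXX × L) = 640 / (0.75 × 0.6 × 550 × 290 × 10⁻³) = 8.917 mm.
Required leg w = t_e / 0.707 = 12.61 mm → use 13 mm.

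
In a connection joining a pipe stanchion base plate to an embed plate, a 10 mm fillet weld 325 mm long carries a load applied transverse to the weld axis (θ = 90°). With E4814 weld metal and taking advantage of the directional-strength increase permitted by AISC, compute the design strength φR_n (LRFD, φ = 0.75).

φR_n ≈ 744 kN

E48XX → F_EXX = 480 MPa.
t_e = 0.707 × 10 = 7.07 mm; A_we = 7.07 × 325 = 2298 mm².
Directional factor: 1.0 + 0.5 sin^1.5(90°) = 1.5.
F_nw = 0.6 × 480 × 1.5 = 432 MPa.
φR_n = 0.75 × 432 × 2298 × 10⁻³ = 744.5 kN.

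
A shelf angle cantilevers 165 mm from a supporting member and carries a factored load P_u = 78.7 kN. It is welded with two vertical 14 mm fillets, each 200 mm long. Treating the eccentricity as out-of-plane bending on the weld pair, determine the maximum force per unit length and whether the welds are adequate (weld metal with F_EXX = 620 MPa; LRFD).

L_w = 2 × 200 = 400 mm; section modulus (unit throat) S = 2 × L²/6 = 13330 mm².
Direct shear f_v = P/L_w = 78.7×10³/400 = 196.8 N/mm.
Moment M = P × e = 78.7×10³ × 165 = 12986000 N·mm; bending f_b = M/S = 973.9 N/mm.
f_max = √(f_v² + f_b²) = √(196.8² + 973.9²) = 993.6 N/mm.
φr_n = 0.75 × 0.6 × 620 × (0.707 × 14) = 2762 N/mm → adequate.

f_max ≈ 994 N/mm; adequate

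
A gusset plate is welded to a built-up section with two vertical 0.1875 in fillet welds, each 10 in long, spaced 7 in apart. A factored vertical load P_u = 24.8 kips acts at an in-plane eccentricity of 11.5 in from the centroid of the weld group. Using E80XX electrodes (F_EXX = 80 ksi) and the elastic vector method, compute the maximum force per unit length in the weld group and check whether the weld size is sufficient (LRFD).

Total weld length L_w = 20 in. Treat welds as unit-width lines.
Polar moment about centroid: J = 2[d³/12 + d(b/2)²] = 2[10³/12 + 10×3.5²] = 411.7 in³.
Direct shear f_v = P/L_w = 24.8 / 20 = 1.24 kip/in (vertical).
Torsion M = P·e = 24.8 × 11.5 = 285.2 kip·in.
Critical point at (x, y) = (3.5, 5) from centroid. f_tx = M·y/J = 3.464 kip/in; f_ty = M·x/J = 2.425 kip/in.
Resultant f_max = √[f_tx² + (f_v + f_ty)²] = √[3.464² + (1.24 + 2.425)²] = 5.043 kip/in.
Capacity per unit length: φr_n = 0.75 × 0.6 × 80 × (0.707 × 0.1875) = 4.772 kip/in.
5.043 > 4.772 → NOT adequate.

f_max ≈ 5.04 kip/in; NOT adequate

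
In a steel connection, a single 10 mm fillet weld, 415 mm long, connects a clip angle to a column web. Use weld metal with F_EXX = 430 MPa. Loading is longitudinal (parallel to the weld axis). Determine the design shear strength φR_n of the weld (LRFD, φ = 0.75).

φR_n ≈ 568 kN

Effective throat t_e = 0.707 × 10 = 7.07 mm.
Total length L = 415 mm; A_we = 7.07 × 415 = 2934 mm².
F_nw = 0.6 F_EXX = 0.6 × 430 = 258 MPa.
φR_n = 0.75 × 258 × 2934 × 10⁻³ = 567.7 kN.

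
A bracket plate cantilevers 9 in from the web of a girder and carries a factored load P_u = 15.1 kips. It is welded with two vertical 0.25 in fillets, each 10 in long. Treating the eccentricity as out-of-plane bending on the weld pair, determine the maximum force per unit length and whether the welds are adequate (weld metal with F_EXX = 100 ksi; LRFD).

f_max ≈ 4.15 kip/in; adequate

L_w = 2 × 10 = 20 in; section modulus (unit throat) S = 2 × L²/6 = 33.33 in².
Direct shear f_v = P/L_w = 15.1/20 = 0.755 kip/in.
Moment M = P × e = 15.1 × 9 = 135.9 kip·in; bending f_b = M/S = 4.077 kip/in.
f_max = √(f_v² + f_b²) = √(0.755² + 4.077²) = 4.146 kip/in.
φr_n = 0.75 × 0.6 × 100 × (0.707 × 0.25) = 7.954 kip/in → adequate.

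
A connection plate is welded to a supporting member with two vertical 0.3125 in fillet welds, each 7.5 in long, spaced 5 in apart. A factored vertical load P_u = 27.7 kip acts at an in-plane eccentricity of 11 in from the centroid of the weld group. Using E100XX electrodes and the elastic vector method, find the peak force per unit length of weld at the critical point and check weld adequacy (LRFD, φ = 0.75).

f_max ≈ 9.52 kip/in; adequate

E100XX → F_EXX = 100 ksi.
Total weld length L_w = 15 in. Treat welds as unit-width lines.
Polar moment about centroid: J = 2[d³/12 + d(b/2)²] = 2[7.5³/12 + 7.5×2.5²] = 164.1 in³.
Direct shear f_v = P/L_w = 27.7 / 15 = 1.847 kip/in (vertical).
Torsion M = P·e = 27.7 × 11 = 304.7 kip·in.
Critical point at (x, y) = (2.5, 3.75) from centroid. f_tx = M·y/J = 6.965 kip/in; f_ty = M·x/J = 4.643 kip/in.
Resultant f_max = √[f_tx² + (f_v + f_ty)²] = √[6.965² + (1.847 + 4.643)²] = 9.52 kip/in.
Capacity per unit length: φr_n = 0.75 × 0.6 × 100 × (0.707 × 0.3125) = 9.942 kip/in.
9.52 ≤ 9.942 → adequate.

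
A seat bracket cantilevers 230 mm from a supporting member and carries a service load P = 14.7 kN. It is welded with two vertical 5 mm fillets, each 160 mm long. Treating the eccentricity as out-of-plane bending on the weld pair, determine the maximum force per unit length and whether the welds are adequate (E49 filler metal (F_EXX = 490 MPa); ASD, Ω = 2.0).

f_max ≈ 399 N/mm; adequate

L_w = 2 × 160 = 320 mm; section modulus (unit throat) S = 2 × L²/6 = 8533 mm².
Direct shear f_v = P/L_w = 14.7×10³/320 = 45.94 N/mm.
Moment M = P × e = 14.7×10³ × 230 = 3381000 N·mm; bending f_b = M/S = 396.2 N/mm.
f_max = √(f_v² + f_b²) = √(45.94² + 396.2²) = 398.9 N/mm.
r_n/Ω = (1/2.0) × 0.6 × 490 × (0.707 × 5) = 519.6 N/mm → adequate.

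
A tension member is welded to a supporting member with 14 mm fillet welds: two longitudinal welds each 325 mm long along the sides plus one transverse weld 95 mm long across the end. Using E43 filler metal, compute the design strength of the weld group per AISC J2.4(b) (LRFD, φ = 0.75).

E43XX → F_EXX = 430 MPa.
t_e = 0.707 × 14 = 9.898 mm.
R_nwl = 0.6 × 430 × 9.898 × 650 × 10⁻³ = 1660 kN (longitudinal, 2 welds).
R_nwt = 0.6 × 430 × 9.898 × 95 × 10⁻³ = 242.6 kN (transverse, base value).
(i) R_nwl + R_nwt = 1902 kN; (ii) 0.85 R_nwl + 1.5 R_nwt = 1775 kN.
R_n = max = 1902 kN [governs: (i)]; φR_n = 1427 kN.

φR_n ≈ 1430 kN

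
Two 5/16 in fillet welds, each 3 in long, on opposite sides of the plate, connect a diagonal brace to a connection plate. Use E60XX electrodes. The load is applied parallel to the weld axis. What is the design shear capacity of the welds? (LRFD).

φR_n ≈ 35.8 kip

E60XX → F_EXX = 60 ksi.
Effective throat t_e = 0.707 × 0.3125 = 0.2209 in.
Total length L = 6 in; A_we = 0.2209 × 6 = 1.326 in².
F_nw = 0.6 F_EXX = 0.6 × 60 = 36 ksi.
φR_n = 0.75 × 36 × 1.326 = 35.79 kip.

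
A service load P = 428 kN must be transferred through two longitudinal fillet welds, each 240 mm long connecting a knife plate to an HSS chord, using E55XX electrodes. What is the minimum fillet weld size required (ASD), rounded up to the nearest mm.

w = 8 mm

E55XX → F_EXX = 550 MPa.
Total weld length L = 480 mm.
Required throat t_e = P × Ω / (0.6 F_EXX × L) = 428 × 2.0 / (0.6 × 550 × 480 × 10⁻³) = 5.404 mm.
Required leg w = t_e / 0.707 = 7.644 mm → use 8 mm.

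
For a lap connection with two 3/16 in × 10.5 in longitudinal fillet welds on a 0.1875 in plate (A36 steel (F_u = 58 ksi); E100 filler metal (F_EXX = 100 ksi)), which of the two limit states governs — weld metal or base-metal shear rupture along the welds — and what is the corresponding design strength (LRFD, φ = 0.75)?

t_e = 0.707 × 0.1875 = 0.1326 in; L = 21 in.
Weld metal: φR_n = 0.75 × 0.6 × 100 × 0.1326 × 21 = 125.3 kips.
Base metal (shear rupture): φR_n = 0.75 × 0.6 × 58 × 0.1875 × 21 = 102.8 kips.
Governing: base-metal shear rupture.

φR_n ≈ 103 kips (base-metal shear rupture governs)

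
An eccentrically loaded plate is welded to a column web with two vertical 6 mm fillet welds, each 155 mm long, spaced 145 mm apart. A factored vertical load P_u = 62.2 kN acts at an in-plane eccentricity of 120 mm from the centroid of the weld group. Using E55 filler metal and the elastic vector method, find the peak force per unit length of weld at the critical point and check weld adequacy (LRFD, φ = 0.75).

f_max ≈ 511 N/mm; adequate

E55XX → F_EXX = 550 MPa.
Total weld length L_w = 310 mm. Treat welds as unit-width lines.
Polar moment about centroid: J = 2[d³/12 + d(b/2)²] = 2[155³/12 + 155×72.5²] = 2250000 mm³.
Direct shear f_v = P/L_w = 62.2×10³ / 310 = 200.6 N/mm (vertical).
Torsion M = P·e = 62.2×10³ × 120 = 7464000 N·mm.
Critical point at (x, y) = (72.5, 77.5) from centroid. f_tx = M·y/J = 257.1 N/mm; f_ty = M·x/J = 240.5 N/mm.
Resultant f_max = √[f_tx² + (f_v + f_ty)²] = √[257.1² + (200.6 + 240.5)²] = 510.6 N/mm.
Capacity per unit length: φr_n = 0.75 × 0.6 × 550 × (0.707 × 6) = 1050 N/mm.
510.6 ≤ 1050 → adequate.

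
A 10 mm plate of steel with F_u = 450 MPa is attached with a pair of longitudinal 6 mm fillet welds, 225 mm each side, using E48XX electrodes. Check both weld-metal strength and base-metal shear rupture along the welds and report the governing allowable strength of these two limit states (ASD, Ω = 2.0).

E48XX → F_EXX = 480 MPa.
t_e = 0.707 × 6 = 4.242 mm; L = 450 mm.
Weld metal: R_n/Ω = (1/2.0) × 0.6 × 480 × 4.242 × 450 × 10⁻³ = 274.9 kN.
Base metal (shear rupture): R_n/Ω = (1/2.0) × 0.6 × 450 × 10 × 450 × 10⁻³ = 607.5 kN.
Governing: weld metal.

R_n/Ω ≈ 275 kN (weld metal governs)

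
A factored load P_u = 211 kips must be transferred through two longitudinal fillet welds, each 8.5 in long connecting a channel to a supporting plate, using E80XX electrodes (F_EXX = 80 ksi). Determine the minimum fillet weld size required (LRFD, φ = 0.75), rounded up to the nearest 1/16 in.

Total weld length L = 17 in.
Required throat t_e = P_u / (φ × 0.6 F_EXX × L) = 211 / (0.75 × 0.6 × 80 × 17) = 0.3448 in.
Required leg w = t_e / 0.707 = 0.4877 in → use 1/2 in.

w = 1/2 in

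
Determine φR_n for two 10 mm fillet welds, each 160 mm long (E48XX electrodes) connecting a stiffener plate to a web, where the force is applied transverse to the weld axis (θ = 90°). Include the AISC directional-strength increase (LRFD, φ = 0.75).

E48XX → F_EXX = 480 MPa.
t_e = 0.707 × 10 = 7.07 mm; A_we = 7.07 × 320 = 2262 mm².
Directional factor: 1.0 + 0.5 sin^1.5(90°) = 1.5.
F_nw = 0.6 × 480 × 1.5 = 432 MPa.
φR_n = 0.75 × 432 × 2262 × 10⁻³ = 733 kN.

φR_n ≈ 733 kN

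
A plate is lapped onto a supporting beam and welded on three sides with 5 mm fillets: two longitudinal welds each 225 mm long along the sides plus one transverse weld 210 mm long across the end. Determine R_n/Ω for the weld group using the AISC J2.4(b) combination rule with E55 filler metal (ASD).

E55XX → F_EXX = 550 MPa.
t_e = 0.707 × 5 = 3.535 mm.
R_nwl = 0.6 × 550 × 3.535 × 450 × 10⁻³ = 524.9 kN (longitudinal, 2 welds).
R_nwt = 0.6 × 550 × 3.535 × 210 × 10⁻³ = 245 kN (transverse, base value).
(i) R_nwl + R_nwt = 769.9 kN; (ii) 0.85 R_nwl + 1.5 R_nwt = 813.7 kN.
R_n = max = 813.7 kN [governs: (ii)]; R_n/Ω = 406.8 kN.

R_n/Ω ≈ 407 kN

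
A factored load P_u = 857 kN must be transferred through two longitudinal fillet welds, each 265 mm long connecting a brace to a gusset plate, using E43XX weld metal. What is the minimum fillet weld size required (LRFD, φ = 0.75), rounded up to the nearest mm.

w = 12 mm

E43XX → F_EXX = 430 MPa.
Total weld length L = 530 mm.
Required throat t_e = P_u / (φ × 0.6 F_EXX × L) = 857 / (0.75 × 0.6 × 430 × 530 × 10⁻³) = 8.356 mm.
Required leg w = t_e / 0.707 = 11.82 mm → use 12 mm.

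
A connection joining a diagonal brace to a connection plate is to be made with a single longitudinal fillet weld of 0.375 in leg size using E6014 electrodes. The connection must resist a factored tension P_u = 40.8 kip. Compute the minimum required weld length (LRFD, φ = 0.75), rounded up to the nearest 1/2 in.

L = 6 in

E60XX → F_EXX = 60 ksi.
Throat t_e = 0.707 × 0.375 = 0.2651 in.
φr_n = 0.75 × 0.6 × 60 × 0.2651 = 7.158 kip/in.
L_req = P_u / φr_n = 40.8 / 7.158 = 5.7 in total.
Round up → use L = 6 in.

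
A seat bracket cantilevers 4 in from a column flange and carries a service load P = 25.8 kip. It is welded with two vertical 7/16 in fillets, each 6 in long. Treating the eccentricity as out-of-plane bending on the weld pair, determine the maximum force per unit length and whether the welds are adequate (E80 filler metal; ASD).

f_max ≈ 8.86 kip/in; NOT adequate

E80XX → F_EXX = 80 ksi.
L_w = 2 × 6 = 12 in; section modulus (unit throat) S = 2 × L²/6 = 12 in².
Direct shear f_v = P/L_w = 25.8/12 = 2.15 kip/in.
Moment M = P × e = 25.8 × 4 = 103.2 kip·in; bending f_b = M/S = 8.6 kip/in.
f_max = √(f_v² + f_b²) = √(2.15² + 8.6²) = 8.865 kip/in.
r_n/Ω = (1/2.0) × 0.6 × 80 × (0.707 × 0.4375) = 7.423 kip/in → NOT adequate.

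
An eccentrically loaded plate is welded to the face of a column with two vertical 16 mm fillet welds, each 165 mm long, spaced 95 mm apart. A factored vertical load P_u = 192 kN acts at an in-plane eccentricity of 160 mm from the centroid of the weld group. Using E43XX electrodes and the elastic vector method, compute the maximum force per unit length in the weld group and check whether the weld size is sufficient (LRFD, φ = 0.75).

E43XX → F_EXX = 430 MPa.
Total weld length L_w = 330 mm. Treat welds as unit-width lines.
Polar moment about centroid: J = 2[d³/12 + d(b/2)²] = 2[165³/12 + 165×47.5²] = 1493000 mm³.
Direct shear f_v = P/L_w = 192×10³ / 330 = 581.8 N/mm (vertical).
Torsion M = P·e = 192×10³ × 160 = 30720000 N·mm.
Critical point at (x, y) = (47.5, 82.5) from centroid. f_tx = M·y/J = 1697 N/mm; f_ty = M·x/J = 977.2 N/mm.
Resultant f_max = √[f_tx² + (f_v + f_ty)²] = √[1697² + (581.8 + 977.2)²] = 2305 N/mm.
Capacity per unit length: φr_n = 0.75 × 0.6 × 430 × (0.707 × 16) = 2189 N/mm.
2305 > 2189 → NOT adequate.

f_max ≈ 2300 N/mm; NOT adequate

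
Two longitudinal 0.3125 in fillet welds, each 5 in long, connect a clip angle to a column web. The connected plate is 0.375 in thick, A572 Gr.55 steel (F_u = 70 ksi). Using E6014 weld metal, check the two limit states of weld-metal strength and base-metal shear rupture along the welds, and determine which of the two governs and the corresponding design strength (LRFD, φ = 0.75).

E60XX → F_EXX = 60 ksi.
t_e = 0.707 × 0.3125 = 0.2209 in; L = 10 in.
Weld metal: φR_n = 0.75 × 0.6 × 60 × 0.2209 × 10 = 59.65 kip.
Base metal (shear rupture): φR_n = 0.75 × 0.6 × 70 × 0.375 × 10 = 118.1 kip.
Governing: weld metal.

φR_n ≈ 59.7 kip (weld metal governs)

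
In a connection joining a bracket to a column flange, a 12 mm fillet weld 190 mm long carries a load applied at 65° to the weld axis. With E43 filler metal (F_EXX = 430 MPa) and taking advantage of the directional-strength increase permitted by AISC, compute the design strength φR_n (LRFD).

φR_n ≈ 446 kN

t_e = 0.707 × 12 = 8.484 mm; A_we = 8.484 × 190 = 1612 mm².
Directional factor: 1.0 + 0.5 sin^1.5(65°) = 1.431.
F_nw = 0.6 × 430 × 1.431 = 369.3 MPa.
φR_n = 0.75 × 369.3 × 1612 × 10⁻³ = 446.5 kN.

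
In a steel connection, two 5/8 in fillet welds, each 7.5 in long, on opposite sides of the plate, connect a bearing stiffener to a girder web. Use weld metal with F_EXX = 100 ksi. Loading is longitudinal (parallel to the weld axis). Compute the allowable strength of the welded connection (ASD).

Effective throat t_e = 0.707 × 0.625 = 0.4419 in.
Total length L = 15 in; A_we = 0.4419 × 15 = 6.628 in².
F_nw = 0.6 F_EXX = 0.6 × 100 = 60 ksi.
R_n = 60 × 6.628 = 397.7 kip; R_n/Ω = 397.7/2.0 = 198.8 kip.

R_n/Ω ≈ 199 kip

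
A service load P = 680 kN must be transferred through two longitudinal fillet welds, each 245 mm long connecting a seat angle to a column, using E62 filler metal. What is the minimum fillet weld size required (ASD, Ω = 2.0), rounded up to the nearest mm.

E62XX → F_EXX = 620 MPa.
Total weld length L = 490 mm.
Required throat t_e = P × Ω / (0.6 F_EXX × L) = 680 × 2.0 / (0.6 × 620 × 490 × 10⁻³) = 7.461 mm.
Required leg w = t_e / 0.707 = 10.55 mm → use 11 mm.

w = 11 mm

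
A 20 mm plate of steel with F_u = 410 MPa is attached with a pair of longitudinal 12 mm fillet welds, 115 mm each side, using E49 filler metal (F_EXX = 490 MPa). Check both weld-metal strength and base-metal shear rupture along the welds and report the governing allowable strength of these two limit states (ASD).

R_n/Ω ≈ 287 kN (weld metal governs)

t_e = 0.707 × 12 = 8.484 mm; L = 230 mm.
Weld metal: R_n/Ω = (1/2.0) × 0.6 × 490 × 8.484 × 230 × 10⁻³ = 286.8 kN.
Base metal (shear rupture): R_n/Ω = (1/2.0) × 0.6 × 410 × 20 × 230 × 10⁻³ = 565.8 kN.
Governing: weld metal.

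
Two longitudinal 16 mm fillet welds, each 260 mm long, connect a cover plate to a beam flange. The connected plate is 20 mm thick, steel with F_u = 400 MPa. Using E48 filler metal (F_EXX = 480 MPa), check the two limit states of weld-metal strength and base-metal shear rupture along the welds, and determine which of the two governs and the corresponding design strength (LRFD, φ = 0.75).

φR_n ≈ 1270 kN (weld metal governs)

t_e = 0.707 × 16 = 11.31 mm; L = 520 mm.
Weld metal: φR_n = 0.75 × 0.6 × 480 × 11.31 × 520 × 10⁻³ = 1271 kN.
Base metal (shear rupture): φR_n = 0.75 × 0.6 × 400 × 20 × 520 × 10⁻³ = 1872 kN.
Governing: weld metal.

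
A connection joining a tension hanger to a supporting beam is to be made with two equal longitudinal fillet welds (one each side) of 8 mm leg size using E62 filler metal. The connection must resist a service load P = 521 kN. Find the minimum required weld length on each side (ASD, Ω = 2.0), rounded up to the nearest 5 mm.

L = 250 mm on each side

E62XX → F_EXX = 620 MPa.
Throat t_e = 0.707 × 8 = 5.656 mm.
r_n/Ω = (0.6 × 620 × 5.656) / 2.0 = 1052 N/mm = 1.052 kN/mm.
L_req = P / (r_n/Ω) = 521 / 1.052 = 495.2 mm total.
Per side: 495.2 / 2 = 247.6 mm.
Round up → use L = 250 mm on each side.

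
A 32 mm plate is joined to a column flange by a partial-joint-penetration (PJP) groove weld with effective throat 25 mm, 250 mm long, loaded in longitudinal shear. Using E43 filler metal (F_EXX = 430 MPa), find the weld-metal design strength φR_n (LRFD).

Effective throat (given) t_e = 25 mm.
A_we = 25 × 250 = 6250 mm².
F_nw = 0.6 F_EXX = 258 MPa.
φR_n = 0.75 × 258 × 6250 × 10⁻³ = 1209 kN.

φR_n ≈ 1210 kN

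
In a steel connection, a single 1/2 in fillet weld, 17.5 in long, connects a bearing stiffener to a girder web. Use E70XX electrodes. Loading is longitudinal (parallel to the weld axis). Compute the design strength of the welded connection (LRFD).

E70XX → F_EXX = 70 ksi.
Effective throat t_e = 0.707 × 0.5 = 0.3535 in.
Total length L = 17.5 in; A_we = 0.3535 × 17.5 = 6.186 in².
F_nw = 0.6 F_EXX = 0.6 × 70 = 42 ksi.
φR_n = 0.75 × 42 × 6.186 = 194.9 kip.

φR_n ≈ 195 kip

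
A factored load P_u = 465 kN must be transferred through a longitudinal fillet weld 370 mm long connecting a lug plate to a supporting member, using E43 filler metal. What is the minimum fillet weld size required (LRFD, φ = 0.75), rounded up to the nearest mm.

w = 10 mm

E43XX → F_EXX = 430 MPa.
Total weld length L = 370 mm.
Required throat t_e = P_u / (φ × 0.6 F_EXX × L) = 465 / (0.75 × 0.6 × 430 × 370 × 10⁻³) = 6.495 mm.
Required leg w = t_e / 0.707 = 9.187 mm → use 10 mm.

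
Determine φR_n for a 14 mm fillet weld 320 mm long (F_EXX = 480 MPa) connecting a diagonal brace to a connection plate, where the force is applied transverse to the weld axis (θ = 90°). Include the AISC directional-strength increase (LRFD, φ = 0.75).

t_e = 0.707 × 14 = 9.898 mm; A_we = 9.898 × 320 = 3167 mm².
Directional factor: 1.0 + 0.5 sin^1.5(90°) = 1.5.
F_nw = 0.6 × 480 × 1.5 = 432 MPa.
φR_n = 0.75 × 432 × 3167 × 10⁻³ = 1026 kN.

φR_n ≈ 1030 kN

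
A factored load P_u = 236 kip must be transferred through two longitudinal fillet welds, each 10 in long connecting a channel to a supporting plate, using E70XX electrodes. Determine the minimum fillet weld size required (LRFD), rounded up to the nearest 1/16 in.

E70XX → F_EXX = 70 ksi.
Total weld length L = 20 in.
Required throat t_e = P_u / (φ × 0.6 F_EXX × L) = 236 / (0.75 × 0.6 × 70 × 20) = 0.3746 in.
Required leg w = t_e / 0.707 = 0.5298 in → use 9/16 in.

w = 9/16 in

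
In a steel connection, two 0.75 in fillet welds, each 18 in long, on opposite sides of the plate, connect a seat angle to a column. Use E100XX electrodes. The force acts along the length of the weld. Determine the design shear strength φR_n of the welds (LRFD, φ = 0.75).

E100XX → F_EXX = 100 ksi.
Effective throat t_e = 0.707 × 0.75 = 0.5302 in.
Total length L = 36 in; A_we = 0.5302 × 36 = 19.09 in².
F_nw = 0.6 F_EXX = 0.6 × 100 = 60 ksi.
φR_n = 0.75 × 60 × 19.09 = 859 kip.

φR_n ≈ 859 kip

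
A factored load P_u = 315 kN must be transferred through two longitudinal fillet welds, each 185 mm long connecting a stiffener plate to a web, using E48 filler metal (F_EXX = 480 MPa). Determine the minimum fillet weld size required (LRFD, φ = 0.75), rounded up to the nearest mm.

Total weld length L = 370 mm.
Required throat t_e = P_u / (φ × 0.6 F_EXX × L) = 315 / (0.75 × 0.6 × 480 × 370 × 10⁻³) = 3.941 mm.
Required leg w = t_e / 0.707 = 5.575 mm → use 6 mm.

w = 6 mm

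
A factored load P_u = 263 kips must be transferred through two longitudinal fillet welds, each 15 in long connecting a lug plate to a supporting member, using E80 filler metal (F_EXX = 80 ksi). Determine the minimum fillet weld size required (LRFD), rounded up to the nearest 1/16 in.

w = 3/8 in

Total weld length L = 30 in.
Required throat t_e = P_u / (φ × 0.6 F_EXX × L) = 263 / (0.75 × 0.6 × 80 × 30) = 0.2435 in.
Required leg w = t_e / 0.707 = 0.3444 in → use 3/8 in.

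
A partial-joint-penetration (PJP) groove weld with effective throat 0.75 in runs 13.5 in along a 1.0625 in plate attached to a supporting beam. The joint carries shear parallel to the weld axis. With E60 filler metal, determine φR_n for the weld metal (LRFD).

φR_n ≈ 273 kip

E60XX → F_EXX = 60 ksi.
Effective throat (given) t_e = 0.75 in.
A_we = 0.75 × 13.5 = 10.12 in².
F_nw = 0.6 F_EXX = 36 ksi.
φR_n = 0.75 × 36 × 10.12 = 273.4 kip.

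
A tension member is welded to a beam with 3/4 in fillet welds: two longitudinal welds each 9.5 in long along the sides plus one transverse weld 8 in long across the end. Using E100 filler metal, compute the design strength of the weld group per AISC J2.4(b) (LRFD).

E100XX → F_EXX = 100 ksi.
t_e = 0.707 × 0.75 = 0.5302 in.
R_nwl = 0.6 × 100 × 0.5302 × 19 = 604.5 kips (longitudinal, 2 welds).
R_nwt = 0.6 × 100 × 0.5302 × 8 = 254.5 kips (transverse, base value).
(i) R_nwl + R_nwt = 859 kips; (ii) 0.85 R_nwl + 1.5 R_nwt = 895.6 kips.
R_n = max = 895.6 kips [governs: (ii)]; φR_n = 671.7 kips.

φR_n ≈ 672 kips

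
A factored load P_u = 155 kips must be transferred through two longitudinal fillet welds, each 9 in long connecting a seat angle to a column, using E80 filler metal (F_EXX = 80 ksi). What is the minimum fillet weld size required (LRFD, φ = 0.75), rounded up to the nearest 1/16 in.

w = 3/8 in

Total weld length L = 18 in.
Required throat t_e = P_u / (φ × 0.6 F_EXX × L) = 155 / (0.75 × 0.6 × 80 × 18) = 0.2392 in.
Required leg w = t_e / 0.707 = 0.3383 in → use 3/8 in.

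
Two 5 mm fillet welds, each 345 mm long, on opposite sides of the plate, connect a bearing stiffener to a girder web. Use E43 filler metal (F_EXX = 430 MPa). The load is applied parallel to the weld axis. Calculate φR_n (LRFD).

φR_n ≈ 472 kN

Effective throat t_e = 0.707 × 5 = 3.535 mm.
Total length L = 690 mm; A_we = 3.535 × 690 = 2439 mm².
F_nw = 0.6 F_EXX = 0.6 × 430 = 258 MPa.
φR_n = 0.75 × 258 × 2439 × 10⁻³ = 472 kN.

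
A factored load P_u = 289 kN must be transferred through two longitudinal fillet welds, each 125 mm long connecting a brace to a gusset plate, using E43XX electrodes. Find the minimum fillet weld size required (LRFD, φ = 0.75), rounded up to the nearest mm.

E43XX → F_EXX = 430 MPa.
Total weld length L = 250 mm.
Required throat t_e = P_u / (φ × 0.6 F_EXX × L) = 289 / (0.75 × 0.6 × 430 × 250 × 10⁻³) = 5.974 mm.
Required leg w = t_e / 0.707 = 8.45 mm → use 9 mm.

w = 9 mm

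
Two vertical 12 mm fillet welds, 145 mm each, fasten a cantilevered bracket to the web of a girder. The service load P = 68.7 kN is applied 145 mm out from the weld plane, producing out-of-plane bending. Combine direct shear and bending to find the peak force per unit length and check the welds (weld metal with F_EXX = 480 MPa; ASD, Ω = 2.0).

f_max ≈ 1440 N/mm; NOT adequate

L_w = 2 × 145 = 290 mm; section modulus (unit throat) S = 2 × L²/6 = 7008 mm².
Direct shear f_v = P/L_w = 68.7×10³/290 = 236.9 N/mm.
Moment M = P × e = 68.7×10³ × 145 = 9961500 N·mm; bending f_b = M/S = 1421 N/mm.
f_max = √(f_v² + f_b²) = √(236.9² + 1421²) = 1441 N/mm.
r_n/Ω = (1/2.0) × 0.6 × 480 × (0.707 × 12) = 1222 N/mm → NOT adequate.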